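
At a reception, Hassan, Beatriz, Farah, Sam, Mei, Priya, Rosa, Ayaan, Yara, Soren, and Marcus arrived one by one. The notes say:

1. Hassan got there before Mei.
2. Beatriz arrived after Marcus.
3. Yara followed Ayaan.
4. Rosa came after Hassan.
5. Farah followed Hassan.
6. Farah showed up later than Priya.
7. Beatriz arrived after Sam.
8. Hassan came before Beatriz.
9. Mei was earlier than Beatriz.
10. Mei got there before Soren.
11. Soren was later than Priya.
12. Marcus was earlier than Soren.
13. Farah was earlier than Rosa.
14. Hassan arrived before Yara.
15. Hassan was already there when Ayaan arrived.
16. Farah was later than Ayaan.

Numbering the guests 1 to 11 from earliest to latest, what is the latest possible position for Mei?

Mei must come before Beatriz and Soren — 2 guests forced after them.
Everything else can be placed before Mei in some valid order, so Mei can sit as late as position 11 − 2 = 9.

9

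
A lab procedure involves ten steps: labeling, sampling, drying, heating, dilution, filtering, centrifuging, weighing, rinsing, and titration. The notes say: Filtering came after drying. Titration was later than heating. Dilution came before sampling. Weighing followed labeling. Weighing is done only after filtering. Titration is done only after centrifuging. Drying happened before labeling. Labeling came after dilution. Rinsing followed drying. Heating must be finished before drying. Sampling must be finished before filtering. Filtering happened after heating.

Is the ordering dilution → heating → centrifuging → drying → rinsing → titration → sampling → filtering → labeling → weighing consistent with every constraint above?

Check each stated constraint against the proposed order — e.g. dilution is ahead of sampling; dilution is ahead of labeling. Every pair is in the required order; nothing is violated.

yes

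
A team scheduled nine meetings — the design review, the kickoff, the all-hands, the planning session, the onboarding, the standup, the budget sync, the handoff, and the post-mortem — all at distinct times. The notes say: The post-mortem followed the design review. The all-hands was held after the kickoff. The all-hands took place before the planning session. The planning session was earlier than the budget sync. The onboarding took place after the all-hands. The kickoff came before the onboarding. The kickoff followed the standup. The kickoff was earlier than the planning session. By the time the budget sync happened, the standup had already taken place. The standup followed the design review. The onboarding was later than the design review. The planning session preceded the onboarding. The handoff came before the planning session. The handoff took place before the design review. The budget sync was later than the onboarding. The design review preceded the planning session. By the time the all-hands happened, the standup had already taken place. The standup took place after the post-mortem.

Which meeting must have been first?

The handoff has a chain of constraints placing it before every other meeting, so the handoff must be first.

the handoff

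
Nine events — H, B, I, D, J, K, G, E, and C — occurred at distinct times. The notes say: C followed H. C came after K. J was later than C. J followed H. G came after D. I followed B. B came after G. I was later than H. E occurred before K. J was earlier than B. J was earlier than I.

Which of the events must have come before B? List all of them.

Directly stated before B: G and J.
C reaches B via C → J → B.
D reaches B via D → G → B.
E reaches B via E → K → C → J → B.
Likewise H and K each reach B by chaining the stated constraints.
No chain forces I ahead of B.

C, D, E, G, H, J, K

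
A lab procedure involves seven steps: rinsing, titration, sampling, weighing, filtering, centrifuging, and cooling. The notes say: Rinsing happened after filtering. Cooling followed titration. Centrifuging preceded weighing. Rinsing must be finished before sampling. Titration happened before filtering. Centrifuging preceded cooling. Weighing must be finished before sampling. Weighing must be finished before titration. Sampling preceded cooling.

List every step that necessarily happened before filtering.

Directly stated before filtering: titration.
Centrifuging reaches filtering via centrifuging → weighing → titration → filtering.
Weighing reaches filtering via weighing → titration → filtering.

centrifuging, titration, weighing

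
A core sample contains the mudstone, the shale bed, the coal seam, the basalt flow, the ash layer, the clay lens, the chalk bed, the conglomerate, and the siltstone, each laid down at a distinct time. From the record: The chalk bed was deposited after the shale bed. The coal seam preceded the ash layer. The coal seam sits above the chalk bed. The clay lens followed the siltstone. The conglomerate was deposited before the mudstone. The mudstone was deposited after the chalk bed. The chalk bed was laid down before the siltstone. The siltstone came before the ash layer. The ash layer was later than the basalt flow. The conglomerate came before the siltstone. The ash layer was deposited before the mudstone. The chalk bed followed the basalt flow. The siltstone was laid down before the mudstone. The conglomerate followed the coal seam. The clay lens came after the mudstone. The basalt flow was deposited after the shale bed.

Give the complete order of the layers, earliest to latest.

The constraints fix every adjacent pair, so only one ordering works:
the shale bed → the basalt flow → the chalk bed → the coal seam → the conglomerate → the siltstone → the ash layer → the mudstone → the clay lens.

the shale bed, the basalt flow, the chalk bed, the coal seam, the conglomerate, the siltstone, the ash layer, the mudstone, the clay lens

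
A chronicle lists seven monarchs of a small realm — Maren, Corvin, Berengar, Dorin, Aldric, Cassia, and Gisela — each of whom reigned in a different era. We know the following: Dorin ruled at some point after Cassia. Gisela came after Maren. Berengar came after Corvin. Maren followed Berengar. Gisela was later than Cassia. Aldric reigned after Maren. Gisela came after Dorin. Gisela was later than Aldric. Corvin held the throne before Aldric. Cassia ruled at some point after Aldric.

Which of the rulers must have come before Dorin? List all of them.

Directly stated before Dorin: Cassia.
Aldric reaches Dorin via Aldric → Cassia → Dorin.
Berengar reaches Dorin via Berengar → Maren → Aldric → Cassia → Dorin.
Corvin reaches Dorin via Corvin → Aldric → Cassia → Dorin.
Likewise Maren reaches Dorin by chaining the stated constraints.

Aldric, Berengar, Cassia, Corvin, Maren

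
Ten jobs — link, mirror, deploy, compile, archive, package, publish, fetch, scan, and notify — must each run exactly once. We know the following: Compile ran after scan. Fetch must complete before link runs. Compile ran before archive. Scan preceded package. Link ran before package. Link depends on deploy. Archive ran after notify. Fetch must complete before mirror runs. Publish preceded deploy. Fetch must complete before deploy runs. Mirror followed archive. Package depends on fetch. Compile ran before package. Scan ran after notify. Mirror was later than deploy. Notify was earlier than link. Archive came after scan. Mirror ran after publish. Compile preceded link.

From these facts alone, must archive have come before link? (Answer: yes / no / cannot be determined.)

No chain of stated constraints runs from archive to link, and none runs from link to archive either.
So the relative order of archive and link is not fixed by the given facts.

cannot be determined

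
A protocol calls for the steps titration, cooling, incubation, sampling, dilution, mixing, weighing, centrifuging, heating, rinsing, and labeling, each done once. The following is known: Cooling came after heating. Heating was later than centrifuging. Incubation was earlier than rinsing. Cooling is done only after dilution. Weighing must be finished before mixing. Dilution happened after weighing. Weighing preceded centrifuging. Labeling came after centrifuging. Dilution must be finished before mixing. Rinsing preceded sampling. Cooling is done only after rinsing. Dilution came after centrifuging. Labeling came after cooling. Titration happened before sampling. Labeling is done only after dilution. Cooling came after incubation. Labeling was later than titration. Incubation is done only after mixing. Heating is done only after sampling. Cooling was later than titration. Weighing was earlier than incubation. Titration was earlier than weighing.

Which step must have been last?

labeling

Every other step has a chain of constraints placing it before labeling, so labeling is last.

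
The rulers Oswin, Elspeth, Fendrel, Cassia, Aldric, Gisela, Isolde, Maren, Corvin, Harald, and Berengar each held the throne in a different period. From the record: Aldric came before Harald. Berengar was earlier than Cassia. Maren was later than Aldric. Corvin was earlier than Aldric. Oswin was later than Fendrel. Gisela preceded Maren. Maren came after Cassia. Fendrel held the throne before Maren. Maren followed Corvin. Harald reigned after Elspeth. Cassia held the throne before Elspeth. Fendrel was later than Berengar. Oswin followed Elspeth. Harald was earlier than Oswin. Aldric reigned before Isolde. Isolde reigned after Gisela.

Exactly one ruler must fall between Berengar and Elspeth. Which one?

Tracing the constraints gives Berengar → Cassia → Elspeth, so Cassia sits after Berengar and before Elspeth.
No other ruler is forced both after Berengar and before Elspeth.

Cassia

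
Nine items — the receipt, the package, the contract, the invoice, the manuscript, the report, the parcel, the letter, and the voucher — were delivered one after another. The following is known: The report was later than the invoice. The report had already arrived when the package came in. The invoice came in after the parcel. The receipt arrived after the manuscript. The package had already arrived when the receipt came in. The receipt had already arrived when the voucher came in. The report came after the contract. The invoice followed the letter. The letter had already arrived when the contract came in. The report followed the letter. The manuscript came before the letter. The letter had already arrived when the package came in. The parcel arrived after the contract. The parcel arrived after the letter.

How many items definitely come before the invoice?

Directly stated before the invoice: the letter and the parcel.
The contract reaches the invoice via the contract → the parcel → the invoice.
The manuscript reaches the invoice via the manuscript → the letter → the invoice.
That's the contract, the letter, the manuscript, and the parcel — 4 in all.

4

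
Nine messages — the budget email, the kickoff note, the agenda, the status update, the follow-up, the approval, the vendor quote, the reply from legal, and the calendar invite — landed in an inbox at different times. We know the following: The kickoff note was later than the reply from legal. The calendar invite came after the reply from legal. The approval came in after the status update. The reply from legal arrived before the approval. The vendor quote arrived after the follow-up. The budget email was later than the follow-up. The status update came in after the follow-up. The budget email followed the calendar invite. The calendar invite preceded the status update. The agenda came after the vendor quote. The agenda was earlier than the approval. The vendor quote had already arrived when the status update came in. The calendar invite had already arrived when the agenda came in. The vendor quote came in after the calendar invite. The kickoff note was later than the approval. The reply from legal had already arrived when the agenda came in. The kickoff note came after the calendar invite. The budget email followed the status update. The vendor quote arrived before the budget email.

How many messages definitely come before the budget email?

Directly stated before the budget email: the calendar invite, the follow-up, the status update, and the vendor quote.
The reply from legal reaches the budget email via the reply from legal → the calendar invite → the budget email.
No chain forces the agenda (or any of the others) ahead of the budget email.
That's the calendar invite, the follow-up, the reply from legal, the status update, and the vendor quote — 5 in all.

5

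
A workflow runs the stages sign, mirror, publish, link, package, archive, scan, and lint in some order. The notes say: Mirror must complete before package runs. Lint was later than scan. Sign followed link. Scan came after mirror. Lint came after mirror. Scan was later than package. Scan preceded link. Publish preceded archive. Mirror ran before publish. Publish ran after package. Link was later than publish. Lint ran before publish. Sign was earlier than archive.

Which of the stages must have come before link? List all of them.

Directly stated before link: publish and scan.
Lint reaches link via lint → publish → link.
Mirror reaches link via mirror → scan → link.
Package reaches link via package → publish → link.
No chain forces sign (or any of the others) ahead of link.

lint, mirror, package, publish, scan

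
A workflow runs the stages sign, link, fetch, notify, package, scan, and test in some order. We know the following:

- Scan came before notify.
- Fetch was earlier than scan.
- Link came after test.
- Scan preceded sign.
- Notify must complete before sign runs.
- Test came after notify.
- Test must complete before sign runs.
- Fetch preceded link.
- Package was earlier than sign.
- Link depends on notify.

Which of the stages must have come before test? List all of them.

Directly stated before test: notify.
Fetch reaches test via fetch → scan → notify → test.
Scan reaches test via scan → notify → test.
No chain forces link (or any of the others) ahead of test.

fetch, notify, scan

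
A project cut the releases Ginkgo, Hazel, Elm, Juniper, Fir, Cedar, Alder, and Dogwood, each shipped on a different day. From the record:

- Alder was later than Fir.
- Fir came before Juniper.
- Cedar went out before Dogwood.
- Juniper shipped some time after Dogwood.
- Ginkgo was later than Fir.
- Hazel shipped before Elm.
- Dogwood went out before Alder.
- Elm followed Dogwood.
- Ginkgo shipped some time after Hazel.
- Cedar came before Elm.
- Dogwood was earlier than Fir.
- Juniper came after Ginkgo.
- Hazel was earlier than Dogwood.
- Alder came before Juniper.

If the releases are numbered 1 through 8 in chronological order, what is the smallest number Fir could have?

Cedar, Dogwood, and Hazel must all come before Fir — 3 forced predecessors.
Nothing else is forced ahead of Fir, so its earliest slot is position 3 + 1 = 4.

4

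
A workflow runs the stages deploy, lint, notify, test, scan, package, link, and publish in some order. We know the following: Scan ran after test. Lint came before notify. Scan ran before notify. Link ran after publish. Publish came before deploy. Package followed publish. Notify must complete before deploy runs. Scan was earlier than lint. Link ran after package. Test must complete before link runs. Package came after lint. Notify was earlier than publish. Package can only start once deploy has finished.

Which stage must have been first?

Test has a chain of constraints placing it before every other stage, so test must be first.

test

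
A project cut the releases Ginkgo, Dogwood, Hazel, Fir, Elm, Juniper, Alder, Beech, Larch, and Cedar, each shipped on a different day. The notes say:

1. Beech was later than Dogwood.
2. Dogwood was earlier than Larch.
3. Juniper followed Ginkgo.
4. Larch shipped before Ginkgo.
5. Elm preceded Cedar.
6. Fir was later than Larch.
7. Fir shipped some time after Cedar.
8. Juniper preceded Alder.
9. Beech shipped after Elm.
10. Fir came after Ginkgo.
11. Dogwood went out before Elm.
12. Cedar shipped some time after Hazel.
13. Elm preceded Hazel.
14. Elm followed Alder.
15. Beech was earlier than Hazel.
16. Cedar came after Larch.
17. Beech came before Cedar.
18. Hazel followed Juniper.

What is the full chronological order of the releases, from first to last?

The constraints fix every adjacent pair, so only one ordering works:
Dogwood → Larch → Ginkgo → Juniper → Alder → Elm → Beech → Hazel → Cedar → Fir.

Dogwood, Larch, Ginkgo, Juniper, Alder, Elm, Beech, Hazel, Cedar, Fir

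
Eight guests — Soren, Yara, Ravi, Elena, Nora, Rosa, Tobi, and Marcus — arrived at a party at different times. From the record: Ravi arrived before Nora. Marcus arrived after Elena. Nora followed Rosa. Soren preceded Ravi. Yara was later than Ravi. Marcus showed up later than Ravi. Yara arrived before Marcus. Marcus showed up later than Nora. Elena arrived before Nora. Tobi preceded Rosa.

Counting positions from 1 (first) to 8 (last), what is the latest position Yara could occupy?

7

Yara must come before Marcus — 1 guest forced after them.
Everything else can be placed before Yara in some valid order, so Yara can sit as late as position 8 − 1 = 7.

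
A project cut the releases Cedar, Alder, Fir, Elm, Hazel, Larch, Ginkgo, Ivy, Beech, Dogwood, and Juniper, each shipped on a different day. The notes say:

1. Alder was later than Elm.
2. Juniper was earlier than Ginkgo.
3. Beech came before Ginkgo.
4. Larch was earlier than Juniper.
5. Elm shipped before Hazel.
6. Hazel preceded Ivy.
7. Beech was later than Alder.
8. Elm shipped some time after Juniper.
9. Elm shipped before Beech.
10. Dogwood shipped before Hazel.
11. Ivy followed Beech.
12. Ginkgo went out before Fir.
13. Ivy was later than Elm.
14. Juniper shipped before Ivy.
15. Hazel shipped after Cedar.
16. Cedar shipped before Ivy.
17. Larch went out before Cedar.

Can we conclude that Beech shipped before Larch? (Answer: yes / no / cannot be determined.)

Tracing the constraints gives Larch → Juniper → Elm → Beech, so Larch must come before Beech.
That means Beech cannot be before Larch.

no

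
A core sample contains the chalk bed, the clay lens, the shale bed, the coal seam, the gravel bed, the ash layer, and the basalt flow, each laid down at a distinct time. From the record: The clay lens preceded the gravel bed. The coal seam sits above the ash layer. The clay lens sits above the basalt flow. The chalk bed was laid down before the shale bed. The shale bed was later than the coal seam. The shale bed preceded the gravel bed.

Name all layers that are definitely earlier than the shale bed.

the ash layer, the chalk bed, the coal seam

Directly stated before the shale bed: the chalk bed and the coal seam.
The ash layer reaches the shale bed via the ash layer → the coal seam → the shale bed.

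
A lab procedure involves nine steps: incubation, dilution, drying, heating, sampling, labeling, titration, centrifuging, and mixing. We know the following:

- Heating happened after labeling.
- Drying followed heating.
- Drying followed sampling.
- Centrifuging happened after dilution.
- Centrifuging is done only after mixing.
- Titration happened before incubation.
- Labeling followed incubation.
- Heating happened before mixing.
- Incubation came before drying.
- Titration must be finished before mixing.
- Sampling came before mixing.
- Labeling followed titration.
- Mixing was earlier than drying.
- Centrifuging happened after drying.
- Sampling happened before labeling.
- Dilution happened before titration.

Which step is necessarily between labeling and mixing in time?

Tracing the constraints gives labeling → heating → mixing, so heating sits after labeling and before mixing.
No other step is forced both after labeling and before mixing.

heating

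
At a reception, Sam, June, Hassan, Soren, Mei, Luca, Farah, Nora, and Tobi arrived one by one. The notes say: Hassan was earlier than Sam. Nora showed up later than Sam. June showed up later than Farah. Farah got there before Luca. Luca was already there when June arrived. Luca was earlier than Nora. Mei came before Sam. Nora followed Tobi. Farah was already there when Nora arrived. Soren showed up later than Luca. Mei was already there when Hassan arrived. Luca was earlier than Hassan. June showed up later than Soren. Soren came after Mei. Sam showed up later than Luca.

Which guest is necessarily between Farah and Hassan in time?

Tracing the constraints gives Farah → Luca → Hassan, so Luca sits after Farah and before Hassan.
No other guest is forced both after Farah and before Hassan.

Luca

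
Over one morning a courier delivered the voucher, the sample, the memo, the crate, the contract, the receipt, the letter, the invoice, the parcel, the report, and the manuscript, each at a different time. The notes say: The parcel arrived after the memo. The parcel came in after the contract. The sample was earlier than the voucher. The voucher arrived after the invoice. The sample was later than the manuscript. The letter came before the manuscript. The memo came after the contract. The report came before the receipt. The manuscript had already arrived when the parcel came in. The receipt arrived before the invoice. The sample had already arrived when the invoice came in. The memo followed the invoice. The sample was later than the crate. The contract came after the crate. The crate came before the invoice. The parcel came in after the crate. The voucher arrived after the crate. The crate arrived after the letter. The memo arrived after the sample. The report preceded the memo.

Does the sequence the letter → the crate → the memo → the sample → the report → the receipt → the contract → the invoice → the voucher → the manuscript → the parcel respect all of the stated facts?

The constraints require the contract before the memo, but in the proposed sequence the memo appears ahead of the contract. That one violation is enough.

no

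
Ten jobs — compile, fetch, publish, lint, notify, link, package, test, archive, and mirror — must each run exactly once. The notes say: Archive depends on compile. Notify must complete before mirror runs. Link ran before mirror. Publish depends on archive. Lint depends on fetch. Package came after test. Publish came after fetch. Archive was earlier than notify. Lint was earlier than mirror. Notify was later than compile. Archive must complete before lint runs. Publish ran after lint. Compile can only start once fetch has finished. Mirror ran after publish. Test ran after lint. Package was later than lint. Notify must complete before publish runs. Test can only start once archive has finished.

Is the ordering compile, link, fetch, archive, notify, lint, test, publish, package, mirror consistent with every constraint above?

no

The constraints require fetch before compile, but in the proposed sequence compile appears ahead of fetch. That one violation is enough.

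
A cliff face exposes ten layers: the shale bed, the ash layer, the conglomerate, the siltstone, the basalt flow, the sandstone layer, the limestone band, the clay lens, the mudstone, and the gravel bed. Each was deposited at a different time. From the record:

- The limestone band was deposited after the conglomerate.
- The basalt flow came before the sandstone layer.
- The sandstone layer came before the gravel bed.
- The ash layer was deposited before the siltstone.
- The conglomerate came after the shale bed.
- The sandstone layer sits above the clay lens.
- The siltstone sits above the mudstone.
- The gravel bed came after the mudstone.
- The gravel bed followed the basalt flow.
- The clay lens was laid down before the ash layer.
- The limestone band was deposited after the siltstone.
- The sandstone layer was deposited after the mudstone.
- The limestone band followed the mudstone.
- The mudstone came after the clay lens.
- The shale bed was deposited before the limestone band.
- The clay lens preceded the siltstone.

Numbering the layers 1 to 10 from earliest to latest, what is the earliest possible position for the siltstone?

4

The ash layer, the clay lens, and the mudstone must all come before the siltstone — 3 forced predecessors.
Nothing else is forced ahead of the siltstone, so its earliest slot is position 3 + 1 = 4.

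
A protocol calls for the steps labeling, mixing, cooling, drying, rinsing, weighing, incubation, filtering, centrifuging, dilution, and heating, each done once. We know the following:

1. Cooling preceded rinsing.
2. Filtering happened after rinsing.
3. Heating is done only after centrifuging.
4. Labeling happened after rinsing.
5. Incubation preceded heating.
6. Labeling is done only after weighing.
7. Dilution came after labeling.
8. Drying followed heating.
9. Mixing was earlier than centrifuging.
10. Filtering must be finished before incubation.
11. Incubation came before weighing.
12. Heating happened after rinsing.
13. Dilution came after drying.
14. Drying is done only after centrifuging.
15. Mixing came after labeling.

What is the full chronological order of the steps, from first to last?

cooling, rinsing, filtering, incubation, weighing, labeling, mixing, centrifuging, heating, drying, dilution

The constraints fix every adjacent pair, so only one ordering works:
cooling → rinsing → filtering → incubation → weighing → labeling → mixing → centrifuging → heating → drying → dilution.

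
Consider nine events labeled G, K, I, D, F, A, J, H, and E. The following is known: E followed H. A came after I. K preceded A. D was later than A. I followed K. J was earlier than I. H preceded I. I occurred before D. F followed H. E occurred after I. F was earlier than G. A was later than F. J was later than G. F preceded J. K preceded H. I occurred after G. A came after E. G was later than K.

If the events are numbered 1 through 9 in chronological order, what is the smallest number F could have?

3

H and K must both come before F — 2 forced predecessors.
Nothing else is forced ahead of F, so its earliest slot is position 2 + 1 = 3.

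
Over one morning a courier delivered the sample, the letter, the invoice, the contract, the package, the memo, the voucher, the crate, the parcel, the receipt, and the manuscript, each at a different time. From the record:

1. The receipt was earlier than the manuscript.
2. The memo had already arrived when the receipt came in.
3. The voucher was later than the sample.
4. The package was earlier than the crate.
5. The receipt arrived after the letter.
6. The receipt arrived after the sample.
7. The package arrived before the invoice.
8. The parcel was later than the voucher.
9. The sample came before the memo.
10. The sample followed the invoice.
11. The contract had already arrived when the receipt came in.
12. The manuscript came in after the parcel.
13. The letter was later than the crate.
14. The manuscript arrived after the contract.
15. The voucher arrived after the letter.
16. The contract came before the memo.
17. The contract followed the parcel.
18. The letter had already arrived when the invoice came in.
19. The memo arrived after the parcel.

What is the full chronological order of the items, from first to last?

The constraints fix every adjacent pair, so only one ordering works:
the package → the crate → the letter → the invoice → the sample → the voucher → the parcel → the contract → the memo → the receipt → the manuscript.

the package, the crate, the letter, the invoice, the sample, the voucher, the parcel, the contract, the memo, the receipt, the manuscript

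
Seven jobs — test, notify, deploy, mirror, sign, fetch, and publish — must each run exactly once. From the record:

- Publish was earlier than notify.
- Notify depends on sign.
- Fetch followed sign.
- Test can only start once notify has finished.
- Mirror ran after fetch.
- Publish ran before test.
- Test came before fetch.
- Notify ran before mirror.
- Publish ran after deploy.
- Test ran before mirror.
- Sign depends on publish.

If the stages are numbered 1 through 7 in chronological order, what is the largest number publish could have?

2

Publish must come before fetch, mirror, notify, sign, and test — 5 stages forced after it.
Everything else can be placed before publish in some valid order, so publish can sit as late as position 7 − 5 = 2.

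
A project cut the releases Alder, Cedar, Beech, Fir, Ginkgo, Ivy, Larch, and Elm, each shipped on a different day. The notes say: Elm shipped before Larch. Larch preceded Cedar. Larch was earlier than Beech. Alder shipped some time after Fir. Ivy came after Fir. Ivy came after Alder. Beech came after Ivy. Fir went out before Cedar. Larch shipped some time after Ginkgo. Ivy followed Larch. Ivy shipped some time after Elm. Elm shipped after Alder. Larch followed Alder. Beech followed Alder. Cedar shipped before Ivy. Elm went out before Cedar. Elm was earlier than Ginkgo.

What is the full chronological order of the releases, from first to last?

Fir, Alder, Elm, Ginkgo, Larch, Cedar, Ivy, Beech

The constraints fix every adjacent pair, so only one ordering works:
Fir → Alder → Elm → Ginkgo → Larch → Cedar → Ivy → Beech.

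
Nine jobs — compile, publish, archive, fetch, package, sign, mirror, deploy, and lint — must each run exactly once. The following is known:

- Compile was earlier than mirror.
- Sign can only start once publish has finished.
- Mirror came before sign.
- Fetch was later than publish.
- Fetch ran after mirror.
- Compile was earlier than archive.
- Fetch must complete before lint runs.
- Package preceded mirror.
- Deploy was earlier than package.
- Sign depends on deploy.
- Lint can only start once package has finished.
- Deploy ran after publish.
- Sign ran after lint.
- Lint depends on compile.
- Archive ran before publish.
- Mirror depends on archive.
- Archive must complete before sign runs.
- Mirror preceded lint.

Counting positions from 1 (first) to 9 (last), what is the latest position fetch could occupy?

Fetch must come before lint and sign — 2 stages forced after it.
Everything else can be placed before fetch in some valid order, so fetch can sit as late as position 9 − 2 = 7.

7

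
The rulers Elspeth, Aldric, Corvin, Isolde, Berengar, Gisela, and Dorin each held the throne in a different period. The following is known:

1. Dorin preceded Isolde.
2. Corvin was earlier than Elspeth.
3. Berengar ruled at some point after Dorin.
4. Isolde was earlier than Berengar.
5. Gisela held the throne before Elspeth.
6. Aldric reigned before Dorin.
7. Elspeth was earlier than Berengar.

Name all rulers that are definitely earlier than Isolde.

Directly stated before Isolde: Dorin.
Aldric reaches Isolde via Aldric → Dorin → Isolde.
No chain forces Corvin (or any of the others) ahead of Isolde.

Aldric, Dorin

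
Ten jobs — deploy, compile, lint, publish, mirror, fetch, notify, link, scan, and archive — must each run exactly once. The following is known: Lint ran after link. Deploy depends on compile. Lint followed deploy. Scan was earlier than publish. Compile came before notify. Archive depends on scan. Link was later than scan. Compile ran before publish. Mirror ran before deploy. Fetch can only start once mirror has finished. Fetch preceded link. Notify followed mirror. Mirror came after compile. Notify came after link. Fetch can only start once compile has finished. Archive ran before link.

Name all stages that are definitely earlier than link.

archive, compile, fetch, mirror, scan

Directly stated before link: archive, fetch, and scan.
Compile reaches link via compile → fetch → link.
Mirror reaches link via mirror → fetch → link.
No chain forces publish (or any of the others) ahead of link.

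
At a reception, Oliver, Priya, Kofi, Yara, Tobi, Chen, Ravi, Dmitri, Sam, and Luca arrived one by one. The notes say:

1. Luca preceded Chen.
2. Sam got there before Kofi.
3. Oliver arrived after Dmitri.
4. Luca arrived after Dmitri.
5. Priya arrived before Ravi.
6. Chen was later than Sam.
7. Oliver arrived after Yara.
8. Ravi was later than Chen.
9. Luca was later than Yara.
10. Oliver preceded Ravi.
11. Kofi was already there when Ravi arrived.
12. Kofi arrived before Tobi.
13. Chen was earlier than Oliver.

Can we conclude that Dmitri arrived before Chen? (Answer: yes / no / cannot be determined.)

yes

Chain the constraints: Dmitri → Luca → Chen. Each link is directly stated, so Dmitri comes before Chen.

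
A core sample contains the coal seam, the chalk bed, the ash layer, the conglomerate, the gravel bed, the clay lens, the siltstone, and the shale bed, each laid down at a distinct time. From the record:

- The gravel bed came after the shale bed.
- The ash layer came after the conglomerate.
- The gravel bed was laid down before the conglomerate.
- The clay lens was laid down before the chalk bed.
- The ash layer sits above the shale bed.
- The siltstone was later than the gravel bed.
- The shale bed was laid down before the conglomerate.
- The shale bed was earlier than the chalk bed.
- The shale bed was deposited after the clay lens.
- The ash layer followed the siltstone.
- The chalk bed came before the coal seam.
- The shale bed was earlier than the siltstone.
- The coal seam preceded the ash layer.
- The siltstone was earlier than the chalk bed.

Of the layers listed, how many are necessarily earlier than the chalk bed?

4

Directly stated before the chalk bed: the clay lens, the shale bed, and the siltstone.
The gravel bed reaches the chalk bed via the gravel bed → the siltstone → the chalk bed.
No chain forces the conglomerate (or any of the others) ahead of the chalk bed.
That's the clay lens, the gravel bed, the shale bed, and the siltstone — 4 in all.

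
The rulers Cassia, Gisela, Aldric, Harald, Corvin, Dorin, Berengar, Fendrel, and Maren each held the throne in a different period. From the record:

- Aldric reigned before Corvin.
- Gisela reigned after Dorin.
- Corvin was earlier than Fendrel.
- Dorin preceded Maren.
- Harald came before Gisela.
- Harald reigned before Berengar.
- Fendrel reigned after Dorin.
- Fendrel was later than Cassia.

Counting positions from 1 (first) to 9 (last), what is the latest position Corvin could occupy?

8

Corvin must come before Fendrel — 1 ruler forced after them.
Everything else can be placed before Corvin in some valid order, so Corvin can sit as late as position 9 − 1 = 8.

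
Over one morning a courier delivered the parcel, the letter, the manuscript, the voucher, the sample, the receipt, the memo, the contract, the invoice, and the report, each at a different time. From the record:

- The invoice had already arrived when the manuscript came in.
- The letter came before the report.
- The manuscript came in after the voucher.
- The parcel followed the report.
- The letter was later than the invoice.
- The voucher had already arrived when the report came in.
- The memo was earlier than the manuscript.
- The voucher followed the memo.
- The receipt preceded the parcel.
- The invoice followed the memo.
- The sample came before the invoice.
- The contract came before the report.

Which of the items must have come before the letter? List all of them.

Directly stated before the letter: the invoice.
The memo reaches the letter via the memo → the invoice → the letter.
The sample reaches the letter via the sample → the invoice → the letter.
No chain forces the receipt (or any of the others) ahead of the letter.

the invoice, the memo, the sample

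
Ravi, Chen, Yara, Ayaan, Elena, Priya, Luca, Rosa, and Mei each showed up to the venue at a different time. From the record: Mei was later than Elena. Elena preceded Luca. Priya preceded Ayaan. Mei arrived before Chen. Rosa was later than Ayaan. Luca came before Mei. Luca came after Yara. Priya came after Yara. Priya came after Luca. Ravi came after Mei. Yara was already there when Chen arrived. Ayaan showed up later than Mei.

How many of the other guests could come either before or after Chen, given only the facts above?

Forced before Chen: Elena, Luca, Mei, and Yara.
That leaves Ayaan, Priya, Ravi, and Rosa with no forced order relative to Chen — 4.

4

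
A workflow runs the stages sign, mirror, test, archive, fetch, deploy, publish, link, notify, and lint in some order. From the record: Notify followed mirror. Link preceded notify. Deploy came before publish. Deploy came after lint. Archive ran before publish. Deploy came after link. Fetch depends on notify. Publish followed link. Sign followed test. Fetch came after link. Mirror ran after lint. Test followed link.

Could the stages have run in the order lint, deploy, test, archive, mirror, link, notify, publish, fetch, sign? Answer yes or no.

no

The constraints require link before deploy, but in the proposed sequence deploy appears ahead of link. That one violation is enough.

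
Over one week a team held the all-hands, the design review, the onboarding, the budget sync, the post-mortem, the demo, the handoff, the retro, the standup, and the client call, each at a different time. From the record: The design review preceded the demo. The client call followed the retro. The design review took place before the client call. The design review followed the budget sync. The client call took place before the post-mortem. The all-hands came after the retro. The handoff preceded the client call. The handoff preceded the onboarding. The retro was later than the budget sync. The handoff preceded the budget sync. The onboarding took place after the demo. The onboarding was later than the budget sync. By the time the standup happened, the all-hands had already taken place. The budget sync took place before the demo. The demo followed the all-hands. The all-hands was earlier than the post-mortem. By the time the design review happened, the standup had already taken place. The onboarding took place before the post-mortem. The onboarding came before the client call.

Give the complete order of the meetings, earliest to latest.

the handoff, the budget sync, the retro, the all-hands, the standup, the design review, the demo, the onboarding, the client call, the post-mortem

The constraints fix every adjacent pair, so only one ordering works:
the handoff → the budget sync → the retro → the all-hands → the standup → the design review → the demo → the onboarding → the client call → the post-mortem.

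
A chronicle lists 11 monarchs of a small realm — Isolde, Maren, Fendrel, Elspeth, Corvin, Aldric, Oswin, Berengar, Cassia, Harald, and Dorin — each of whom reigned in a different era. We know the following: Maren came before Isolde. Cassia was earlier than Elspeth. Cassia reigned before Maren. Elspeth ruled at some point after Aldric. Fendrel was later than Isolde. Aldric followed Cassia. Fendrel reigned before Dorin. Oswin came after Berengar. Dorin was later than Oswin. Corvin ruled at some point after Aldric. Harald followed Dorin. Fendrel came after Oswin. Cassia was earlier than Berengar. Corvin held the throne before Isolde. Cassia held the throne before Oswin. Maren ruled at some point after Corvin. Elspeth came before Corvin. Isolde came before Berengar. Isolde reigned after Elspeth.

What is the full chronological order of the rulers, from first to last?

Cassia, Aldric, Elspeth, Corvin, Maren, Isolde, Berengar, Oswin, Fendrel, Dorin, Harald

The constraints fix every adjacent pair, so only one ordering works:
Cassia → Aldric → Elspeth → Corvin → Maren → Isolde → Berengar → Oswin → Fendrel → Dorin → Harald.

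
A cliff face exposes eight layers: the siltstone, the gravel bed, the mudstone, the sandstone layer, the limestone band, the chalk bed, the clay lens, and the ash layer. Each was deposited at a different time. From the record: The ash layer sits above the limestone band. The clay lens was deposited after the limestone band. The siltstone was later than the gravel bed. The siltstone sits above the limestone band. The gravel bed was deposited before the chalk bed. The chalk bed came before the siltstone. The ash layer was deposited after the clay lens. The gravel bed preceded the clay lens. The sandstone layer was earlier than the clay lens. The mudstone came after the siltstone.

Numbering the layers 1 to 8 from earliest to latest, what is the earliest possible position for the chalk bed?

The gravel bed must come before the chalk bed — 1 forced predecessor.
Nothing else is forced ahead of the chalk bed, so its earliest slot is position 1 + 1 = 2.

2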